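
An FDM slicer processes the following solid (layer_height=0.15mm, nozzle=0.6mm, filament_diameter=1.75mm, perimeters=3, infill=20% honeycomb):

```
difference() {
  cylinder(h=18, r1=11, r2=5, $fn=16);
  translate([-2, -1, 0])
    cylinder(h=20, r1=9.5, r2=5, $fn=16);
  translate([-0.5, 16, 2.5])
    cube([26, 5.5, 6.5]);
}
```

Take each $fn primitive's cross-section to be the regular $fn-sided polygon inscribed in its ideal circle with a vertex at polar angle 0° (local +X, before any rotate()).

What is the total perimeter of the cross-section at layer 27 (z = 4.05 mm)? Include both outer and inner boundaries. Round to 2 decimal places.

At z = 4.05 mm: the cone contributes a regular 16-gon of circumradius 9.650 (interpolated between r1=11 and r2=5 at t=0.225) (perimeter = 2·16·9.650·sin(180°/16) = 60.24 mm); the cone at (-2, -1) contributes a regular 16-gon of circumradius 8.589 (interpolated between r1=9.5 and r2=5 at t=0.202) (perimeter = 2·16·8.589·sin(180°/16) = 53.62 mm); the cube at (-0.5, 16) is present — its section is the full 26×5.5 rectangle (perimeter 63.00 mm); Subtracting the remaining from the first: starting from the cone, the cone at (-2, -1) partially overlaps it — only the 210.73 mm² overlap (of its 225.83 mm²) is removed, clipping the outline; the 26×5.5 cube at (-0.5, 16) misses the remaining region (no effect) — boundary = 73.29 mm. Overall, the cross-section is a single solid region. Total boundary length (outer) = 73.29 mm.

73.29 mm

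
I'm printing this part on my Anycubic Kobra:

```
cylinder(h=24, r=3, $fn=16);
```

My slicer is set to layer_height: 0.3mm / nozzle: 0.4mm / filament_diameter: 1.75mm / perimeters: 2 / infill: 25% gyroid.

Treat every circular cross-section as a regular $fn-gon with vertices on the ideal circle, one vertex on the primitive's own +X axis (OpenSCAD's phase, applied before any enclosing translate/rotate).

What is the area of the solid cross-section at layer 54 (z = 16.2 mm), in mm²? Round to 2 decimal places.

27.55 mm²

At z = 16.2 mm: the cylinder: section is a regular 16-gon, circumradius r=3 (area = (16/2)·3.000²·sin(360°/16) = 27.55 mm²). Overall, the cross-section is a single solid region. Net area = 27.55 mm².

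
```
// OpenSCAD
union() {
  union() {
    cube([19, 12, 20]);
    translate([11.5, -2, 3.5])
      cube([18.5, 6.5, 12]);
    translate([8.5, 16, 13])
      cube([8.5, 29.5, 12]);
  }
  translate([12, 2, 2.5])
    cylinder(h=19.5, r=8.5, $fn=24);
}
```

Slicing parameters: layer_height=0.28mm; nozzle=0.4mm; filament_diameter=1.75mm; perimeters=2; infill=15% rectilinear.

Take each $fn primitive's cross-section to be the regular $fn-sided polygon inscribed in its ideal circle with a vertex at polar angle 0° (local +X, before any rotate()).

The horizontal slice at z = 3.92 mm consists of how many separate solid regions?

At z = 3.92 mm: the 19×12 cube contributes its full rectangle; the 18.5×6.5 cube at (11.5, -2) contributes its full rectangle; the cube at (8.5, 16) is absent (z outside [13, 25]); Combining (union): the regions partially overlap (shared area 33.75 mm²), so overlapping operands fuse into one piece — 1 connected region; the cylinder at (12, 2): section is a regular 24-gon, circumradius r=8.5; Taking the union: the regions partially overlap (shared area 161.07 mm²), so overlapping operands fuse into one piece — 1 connected region. The result has 1 disconnected region.

1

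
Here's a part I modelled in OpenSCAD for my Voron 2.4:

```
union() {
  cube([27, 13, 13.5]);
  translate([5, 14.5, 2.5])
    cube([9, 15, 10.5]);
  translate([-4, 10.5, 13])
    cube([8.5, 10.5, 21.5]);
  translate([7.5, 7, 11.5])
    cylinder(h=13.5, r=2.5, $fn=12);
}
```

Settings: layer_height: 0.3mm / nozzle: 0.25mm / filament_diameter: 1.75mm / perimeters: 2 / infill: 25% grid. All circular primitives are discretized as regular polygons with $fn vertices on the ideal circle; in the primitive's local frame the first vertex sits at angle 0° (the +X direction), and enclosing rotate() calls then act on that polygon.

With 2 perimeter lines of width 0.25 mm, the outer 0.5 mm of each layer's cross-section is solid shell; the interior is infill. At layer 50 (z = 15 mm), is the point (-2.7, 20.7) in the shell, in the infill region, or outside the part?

shell

At z = 15 mm: the cube is not intersected at this z (z outside [0, 13.5]); the cube at (5, 14.5) does not reach this height (z outside [2.5, 13]); the cube at (-4, 10.5) (footprint 8.5×10.5) is included at this height; the r=2.5 cylinder at (7.5, 7) gives a regular 12-gon of circumradius 2.5 (constant along its height); Combining (union): the 2 present regions are separate (no shared area or edge), so areas and boundary lengths simply add and each stays a separate island — 2 connected regions. Overall, the cross-section has 2 separate islands. The nearest boundary edge runs (-4.00, 21.00)→(4.50, 21.00); distance from the point to it = 0.30 mm. (Shell/infill is judged within the island containing the point — the largest one.) The point is inside the cross-section, 0.30 mm from the nearest boundary — within the 0.5 mm shell band (2 × 0.25).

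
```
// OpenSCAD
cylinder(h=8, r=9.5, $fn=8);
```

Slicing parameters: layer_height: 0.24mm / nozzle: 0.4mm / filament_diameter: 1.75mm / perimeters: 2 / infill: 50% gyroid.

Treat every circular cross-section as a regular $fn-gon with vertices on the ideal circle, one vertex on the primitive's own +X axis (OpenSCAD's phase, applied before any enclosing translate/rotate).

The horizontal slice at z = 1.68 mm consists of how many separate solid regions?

1

At z = 1.68 mm: the r=9.5 cylinder gives a regular 8-gon of circumradius 9.5 (constant along its height). The result has 1 disconnected region.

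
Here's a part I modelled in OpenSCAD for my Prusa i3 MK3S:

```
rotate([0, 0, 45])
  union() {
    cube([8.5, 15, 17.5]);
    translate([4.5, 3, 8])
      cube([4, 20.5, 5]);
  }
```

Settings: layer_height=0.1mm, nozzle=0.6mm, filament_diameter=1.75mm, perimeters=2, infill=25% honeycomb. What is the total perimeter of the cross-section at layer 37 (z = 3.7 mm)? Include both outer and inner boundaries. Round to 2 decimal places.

At z = 3.7 mm: the 8.5×15 cube contributes its full rectangle (perimeter 47.00 mm); the cube at (4.5, 3) is absent (z outside [8, 13]); Taking the union: only the 8.5×15 cube is present, so the union is just that shape — boundary = 47.00 mm; (whole slice rotated 45° about Z — lengths, areas and connectivity unchanged). Overall, the cross-section is a single solid region. Total boundary length (outer) = 47.00 mm.

47.00 mm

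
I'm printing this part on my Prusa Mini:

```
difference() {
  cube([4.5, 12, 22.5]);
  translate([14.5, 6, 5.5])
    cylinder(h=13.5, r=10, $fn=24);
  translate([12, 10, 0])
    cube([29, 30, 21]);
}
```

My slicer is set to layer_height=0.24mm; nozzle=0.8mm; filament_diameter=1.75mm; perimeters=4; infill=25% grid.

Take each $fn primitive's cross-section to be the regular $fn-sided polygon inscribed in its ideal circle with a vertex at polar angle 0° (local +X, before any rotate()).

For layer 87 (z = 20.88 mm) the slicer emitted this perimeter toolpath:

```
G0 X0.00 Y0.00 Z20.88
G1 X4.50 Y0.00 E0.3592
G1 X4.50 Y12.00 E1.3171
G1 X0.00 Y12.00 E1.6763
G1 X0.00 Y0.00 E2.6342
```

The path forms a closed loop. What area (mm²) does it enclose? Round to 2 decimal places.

54.00 mm²

Apply the shoelace formula to the sequence of (X, Y) vertices; enclosed area = 54.00 mm².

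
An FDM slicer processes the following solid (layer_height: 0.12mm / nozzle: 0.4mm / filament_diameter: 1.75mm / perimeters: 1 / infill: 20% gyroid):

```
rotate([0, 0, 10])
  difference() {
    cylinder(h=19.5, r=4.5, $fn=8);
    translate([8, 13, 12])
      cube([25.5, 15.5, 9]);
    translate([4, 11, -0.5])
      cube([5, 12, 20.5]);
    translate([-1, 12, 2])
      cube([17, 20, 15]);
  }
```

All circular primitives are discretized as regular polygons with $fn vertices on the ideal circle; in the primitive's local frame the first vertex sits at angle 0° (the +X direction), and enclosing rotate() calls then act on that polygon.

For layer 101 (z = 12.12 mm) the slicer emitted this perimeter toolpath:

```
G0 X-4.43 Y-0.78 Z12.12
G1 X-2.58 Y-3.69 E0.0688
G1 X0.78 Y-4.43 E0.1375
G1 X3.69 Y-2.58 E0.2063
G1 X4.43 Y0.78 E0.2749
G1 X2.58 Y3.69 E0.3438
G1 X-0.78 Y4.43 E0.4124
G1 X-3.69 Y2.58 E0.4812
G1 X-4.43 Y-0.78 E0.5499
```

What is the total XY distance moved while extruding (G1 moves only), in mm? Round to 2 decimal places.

Sum the Euclidean lengths of each G1 segment: total = 27.56 mm.

27.56 mm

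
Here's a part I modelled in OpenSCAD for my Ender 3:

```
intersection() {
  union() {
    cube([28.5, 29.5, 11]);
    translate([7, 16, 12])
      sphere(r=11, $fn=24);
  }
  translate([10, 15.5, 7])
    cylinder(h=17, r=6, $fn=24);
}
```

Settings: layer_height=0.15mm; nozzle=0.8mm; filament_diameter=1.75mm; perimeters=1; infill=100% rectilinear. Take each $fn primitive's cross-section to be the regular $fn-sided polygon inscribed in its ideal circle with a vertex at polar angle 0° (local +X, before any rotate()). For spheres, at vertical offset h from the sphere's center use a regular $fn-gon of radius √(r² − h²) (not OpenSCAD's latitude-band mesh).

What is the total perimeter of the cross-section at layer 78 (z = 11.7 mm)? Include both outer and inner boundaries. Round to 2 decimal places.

37.59 mm

At z = 11.7 mm: the cube does not reach this height (z outside [0, 11]); the r=11 sphere at (7, 16) slices to a regular 24-gon of circumradius 10.996 (√(r²−h²) with h=0.3 from center) (perimeter = 2·24·10.996·sin(180°/24) = 68.89 mm); Merging all regions: only the r=11 sphere at (7, 16) is present, so the union is just that shape — boundary = 68.89 mm; the r=6 cylinder at (10, 15.5) contributes a regular 24-gon of circumradius 6 (perimeter = 2·24·6.000·sin(180°/24) = 37.59 mm); Taking the intersection: the r=6 cylinder at (10, 15.5) lies inside the result so far, so the common part is the r=6 cylinder at (10, 15.5) itself — boundary = 37.59 mm. Overall, the cross-section is a single solid region. Total boundary length (outer) = 37.59 mm.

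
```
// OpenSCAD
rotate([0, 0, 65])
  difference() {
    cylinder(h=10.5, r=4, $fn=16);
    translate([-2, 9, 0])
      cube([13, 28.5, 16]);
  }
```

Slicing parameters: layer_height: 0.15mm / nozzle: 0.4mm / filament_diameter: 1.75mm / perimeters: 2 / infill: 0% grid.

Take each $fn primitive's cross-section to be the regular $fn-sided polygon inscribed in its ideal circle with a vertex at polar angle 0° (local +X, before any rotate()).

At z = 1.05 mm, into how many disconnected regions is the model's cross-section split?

At z = 1.05 mm: the cylinder: section is a regular 16-gon, circumradius r=4; the cube at (-2, 9) is present — its section is the full 13×28.5 rectangle; After the difference (first − rest): starting from the r=4 cylinder, the 13×28.5 cube at (-2, 9) misses the remaining region (no effect) — 1 connected region; (whole slice rotated 65° about Z — lengths, areas and connectivity unchanged). The result has 1 disconnected region.

1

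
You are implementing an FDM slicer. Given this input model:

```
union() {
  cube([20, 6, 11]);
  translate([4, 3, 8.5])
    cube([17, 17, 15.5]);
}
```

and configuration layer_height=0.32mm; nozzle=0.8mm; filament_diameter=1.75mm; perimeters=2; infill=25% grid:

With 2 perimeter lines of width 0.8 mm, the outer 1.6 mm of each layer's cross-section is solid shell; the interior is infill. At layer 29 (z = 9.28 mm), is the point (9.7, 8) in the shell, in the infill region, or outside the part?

infill

At z = 9.28 mm: the cube is present — its section is the full 20×6 rectangle; the cube at (4, 3) (footprint 17×17) is included at this height; Combining (union): the regions partially overlap (shared area 48.00 mm²), so overlapping operands fuse into one piece — 1 connected region. Overall, the cross-section is a single solid region. The nearest boundary edge runs (4.00, 6.00)→(4.00, 20.00); distance from the point to it = 5.70 mm. The point is inside the cross-section and 5.70 mm from the nearest boundary — more than the 1.6 mm shell width (2 × 0.8), so it's in the infill interior.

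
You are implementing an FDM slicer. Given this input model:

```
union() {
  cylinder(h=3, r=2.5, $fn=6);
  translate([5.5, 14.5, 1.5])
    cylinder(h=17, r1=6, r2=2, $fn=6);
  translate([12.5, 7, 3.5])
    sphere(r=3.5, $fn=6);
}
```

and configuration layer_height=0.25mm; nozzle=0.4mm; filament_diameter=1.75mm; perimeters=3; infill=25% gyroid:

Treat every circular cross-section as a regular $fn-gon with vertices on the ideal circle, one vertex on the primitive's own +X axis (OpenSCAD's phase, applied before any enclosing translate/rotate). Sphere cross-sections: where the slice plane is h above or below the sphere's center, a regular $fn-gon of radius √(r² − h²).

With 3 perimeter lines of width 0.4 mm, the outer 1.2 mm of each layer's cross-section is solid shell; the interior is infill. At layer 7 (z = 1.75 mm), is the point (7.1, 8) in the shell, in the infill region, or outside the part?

At z = 1.75 mm: the cylinder: section is a regular 6-gon, circumradius r=2.5; the cone at (5.5, 14.5) (r1=6→r2=2) has section circumradius 5.941 here — a regular 6-gon; the sphere at (12.5, 7): section is a regular 6-gon, circumradius = √(r²−h²) = √(3.5²−1.75²) = 3.031; Merging all regions: the 3 present regions are separate (no shared area or edge), so areas and boundary lengths simply add and each stays a separate island — 3 connected regions. Overall, the cross-section has 3 separate islands. The nearest boundary edge runs (8.47, 9.35)→(2.53, 9.35); distance from the point to it = 1.35 mm. The point is not inside any of the regions above, so it lies outside the cross-section (1.35 mm from the nearest boundary).

outside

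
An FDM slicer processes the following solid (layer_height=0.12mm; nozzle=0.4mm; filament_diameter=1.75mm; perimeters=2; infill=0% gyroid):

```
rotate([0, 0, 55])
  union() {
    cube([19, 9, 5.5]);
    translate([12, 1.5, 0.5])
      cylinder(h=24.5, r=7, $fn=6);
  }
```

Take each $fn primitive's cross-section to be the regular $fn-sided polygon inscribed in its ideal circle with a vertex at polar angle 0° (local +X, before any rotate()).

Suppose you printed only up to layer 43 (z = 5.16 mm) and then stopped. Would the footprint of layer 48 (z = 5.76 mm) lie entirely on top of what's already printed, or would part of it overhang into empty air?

entirely on top

Compare the two slices. At z = 5.16: the 19×9 cube contributes its full rectangle (area 171.00 mm²); the r=7 cylinder at (12, 1.5) contributes a regular 6-gon of circumradius 7 (area = (6/2)·7.000²·sin(360°/6) = 127.31 mm²); Combining (union): the regions partially overlap — summed areas 298.31 mm² minus the doubly-counted overlap 83.35 mm² gives 214.95 mm² — area = 214.95 mm²; (whole slice rotated 55° about Z — lengths, areas and connectivity unchanged). At z = 5.76: the cube is not intersected at this z (z outside [0, 5.5]); the cylinder at (12, 1.5): section is a regular 6-gon, circumradius r=7 (area = (6/2)·7.000²·sin(360°/6) = 127.31 mm²); Taking the union: only the r=7 cylinder at (12, 1.5) is present, so the union is just that shape — area = 127.31 mm²; (rotated 55° about Z; rotation is an isometry so areas/perimeters/island counts are preserved). Checking containment: the cross-section at z = 5.76 is a subset of the cross-section at z = 5.16.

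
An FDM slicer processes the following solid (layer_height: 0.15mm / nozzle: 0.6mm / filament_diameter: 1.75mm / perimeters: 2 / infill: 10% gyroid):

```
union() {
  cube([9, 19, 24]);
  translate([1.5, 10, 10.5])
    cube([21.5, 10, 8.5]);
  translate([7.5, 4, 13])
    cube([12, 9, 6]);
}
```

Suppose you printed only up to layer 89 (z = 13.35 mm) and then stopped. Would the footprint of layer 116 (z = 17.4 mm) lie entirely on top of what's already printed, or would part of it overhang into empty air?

Compare the two slices. At z = 13.35: the cube is present — its section is the full 9×19 rectangle (area 171.00 mm²); the cube at (1.5, 10) (footprint 21.5×10) is included at this height (area 215.00 mm²); the cube at (7.5, 4) is present — its section is the full 12×9 rectangle (area 108.00 mm²); Combining (union): the regions partially overlap — summed areas 494.00 mm² minus the doubly-counted overlap 112.50 mm² gives 381.50 mm² — area = 381.50 mm². At z = 17.4: the cube is present — its section is the full 9×19 rectangle (area 171.00 mm²); the cube at (1.5, 10) (footprint 21.5×10) is included at this height (area 215.00 mm²); the 12×9 cube at (7.5, 4) contributes its full rectangle (area 108.00 mm²); Combining (union): the regions partially overlap — summed areas 494.00 mm² minus the doubly-counted overlap 112.50 mm² gives 381.50 mm² — area = 381.50 mm². Checking containment: the cross-section at z = 17.4 is a subset of the cross-section at z = 13.35.

entirely on top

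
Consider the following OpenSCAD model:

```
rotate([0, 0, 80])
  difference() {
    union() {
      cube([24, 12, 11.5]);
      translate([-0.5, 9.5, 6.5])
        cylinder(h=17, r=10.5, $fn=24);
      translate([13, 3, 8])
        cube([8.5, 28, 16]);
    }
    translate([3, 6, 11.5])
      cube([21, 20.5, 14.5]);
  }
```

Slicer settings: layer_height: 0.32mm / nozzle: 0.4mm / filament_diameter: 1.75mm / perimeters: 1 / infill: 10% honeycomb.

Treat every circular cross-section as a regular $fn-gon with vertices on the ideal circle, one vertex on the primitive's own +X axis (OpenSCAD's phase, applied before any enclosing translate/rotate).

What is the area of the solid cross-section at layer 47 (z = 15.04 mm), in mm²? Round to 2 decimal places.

At z = 15.04 mm: the cube is absent (z outside [0, 11.5]); the r=10.5 cylinder at (-0.5, 9.5) gives a regular 24-gon of circumradius 10.5 (constant along its height) (area = (24/2)·10.500²·sin(360°/24) = 342.42 mm²); the 8.5×28 cube at (13, 3) contributes its full rectangle (area 238.00 mm²); Combining (union): the 2 present regions are separate (no shared area or edge), so areas and boundary lengths simply add and each stays a separate island — area = 580.42 mm²; the cube at (3, 6) (footprint 21×20.5) is included at this height (area 430.50 mm²); After the difference (first − rest): starting from the result so far (580.42 mm²), the 21×20.5 cube at (3, 6) partially overlaps it — only the 247.60 mm² overlap (of its 430.50 mm²) is removed, clipping the outline — area = 332.81 mm²; (rotated 80° about Z; rotation is an isometry so areas/perimeters/island counts are preserved). Overall, the cross-section has 3 separate islands. Net area = 332.81 mm².

332.81 mm²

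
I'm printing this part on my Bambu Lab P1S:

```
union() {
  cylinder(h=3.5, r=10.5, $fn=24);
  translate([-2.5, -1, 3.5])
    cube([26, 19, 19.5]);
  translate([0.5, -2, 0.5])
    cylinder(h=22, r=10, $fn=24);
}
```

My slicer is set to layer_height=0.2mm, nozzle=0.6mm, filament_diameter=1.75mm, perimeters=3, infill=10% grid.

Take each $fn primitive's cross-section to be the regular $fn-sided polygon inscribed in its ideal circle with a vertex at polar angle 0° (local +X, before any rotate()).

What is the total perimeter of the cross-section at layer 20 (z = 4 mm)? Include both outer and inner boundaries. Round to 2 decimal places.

113.58 mm

At z = 4 mm: the cylinder is not intersected at this z (z outside [0, 3.5]); the cube at (-2.5, -1) (footprint 26×19) is included at this height (perimeter 90.00 mm); the r=10 cylinder at (0.5, -2) contributes a regular 24-gon of circumradius 10 (perimeter = 2·24·10.000·sin(180°/24) = 62.65 mm); Taking the union: the regions partially overlap (shared area 94.10 mm²), so the edge portions inside another operand are dropped and the merged outline is re-measured after clipping — boundary = 113.58 mm. Overall, the cross-section is a single solid region. Total boundary length (outer) = 113.58 mm.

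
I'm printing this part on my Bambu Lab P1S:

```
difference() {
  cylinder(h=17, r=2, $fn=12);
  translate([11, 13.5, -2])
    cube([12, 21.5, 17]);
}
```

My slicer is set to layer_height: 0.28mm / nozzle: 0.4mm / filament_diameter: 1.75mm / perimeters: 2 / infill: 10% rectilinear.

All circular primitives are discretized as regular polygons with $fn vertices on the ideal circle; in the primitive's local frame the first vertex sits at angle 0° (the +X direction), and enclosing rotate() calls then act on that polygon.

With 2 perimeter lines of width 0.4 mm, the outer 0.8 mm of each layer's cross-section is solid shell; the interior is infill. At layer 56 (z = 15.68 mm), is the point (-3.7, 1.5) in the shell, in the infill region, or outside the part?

outside

At z = 15.68 mm: the cylinder: section is a regular 12-gon, circumradius r=2; the cube at (11, 13.5) is absent (z outside [-2, 15]); After the difference (first − rest): none of the subtracted shapes is present at this height, so the r=2 cylinder is unchanged — 1 connected region. Overall, the cross-section is a single solid region. The nearest boundary edge runs (-1.73, 1.00)→(-2.00, 0.00); distance from the point to it = 2.03 mm. The point is not inside any of the regions above, so it lies outside the cross-section (2.03 mm from the nearest boundary).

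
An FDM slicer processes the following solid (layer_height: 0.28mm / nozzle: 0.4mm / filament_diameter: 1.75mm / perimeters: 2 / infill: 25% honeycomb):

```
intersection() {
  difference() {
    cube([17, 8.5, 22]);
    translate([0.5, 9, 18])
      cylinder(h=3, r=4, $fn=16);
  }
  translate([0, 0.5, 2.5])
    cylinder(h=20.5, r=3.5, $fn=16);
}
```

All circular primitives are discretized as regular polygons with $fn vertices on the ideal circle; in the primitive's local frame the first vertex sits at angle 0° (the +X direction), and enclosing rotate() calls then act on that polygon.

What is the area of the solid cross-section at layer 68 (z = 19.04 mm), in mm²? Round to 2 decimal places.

11.10 mm²

At z = 19.04 mm: the 17×8.5 cube contributes its full rectangle (area 144.50 mm²); the cylinder at (0.5, 9): section is a regular 16-gon, circumradius r=4 (area = (16/2)·4.000²·sin(360°/16) = 48.98 mm²); After the difference (first − rest): starting from the 17×8.5 cube (144.50 mm²), the r=4 cylinder at (0.5, 9) partially overlaps it — only the 12.00 mm² overlap (of its 48.98 mm²) is removed, clipping the outline — area = 132.50 mm²; the r=3.5 cylinder at (0, 0.5) contributes a regular 16-gon of circumradius 3.5 (area = (16/2)·3.500²·sin(360°/16) = 37.50 mm²); After intersecting: the r=3.5 cylinder at (0, 0.5) partially overlaps that combined region; clipping to the common part keeps 11.10 mm² — area = 11.10 mm². Overall, the cross-section is a single solid region. Net area = 11.10 mm².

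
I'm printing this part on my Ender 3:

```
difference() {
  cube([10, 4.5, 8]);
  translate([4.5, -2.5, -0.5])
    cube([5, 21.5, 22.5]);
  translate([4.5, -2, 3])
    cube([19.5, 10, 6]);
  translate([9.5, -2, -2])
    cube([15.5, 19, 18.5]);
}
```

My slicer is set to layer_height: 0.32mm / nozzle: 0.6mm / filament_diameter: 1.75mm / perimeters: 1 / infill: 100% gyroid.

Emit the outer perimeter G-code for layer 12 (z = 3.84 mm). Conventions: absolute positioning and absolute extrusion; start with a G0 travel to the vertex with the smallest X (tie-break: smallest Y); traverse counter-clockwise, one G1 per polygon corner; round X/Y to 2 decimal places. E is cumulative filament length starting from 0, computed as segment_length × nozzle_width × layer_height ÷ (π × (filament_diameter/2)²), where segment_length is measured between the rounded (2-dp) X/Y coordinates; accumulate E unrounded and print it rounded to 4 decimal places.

At z = 3.84 mm: the 10×4.5 cube contributes its full rectangle; the cube at (4.5, -2.5) is present — its section is the full 5×21.5 rectangle; the cube at (4.5, -2) (footprint 19.5×10) is included at this height; the cube at (9.5, -2) is present — its section is the full 15.5×19 rectangle; Taking the first minus the rest: starting from the 10×4.5 cube, the 5×21.5 cube at (4.5, -2.5) partially overlaps it — only the 22.50 mm² overlap (of its 107.50 mm²) is removed, clipping the outline; the 19.5×10 cube at (4.5, -2) partially overlaps it — only the 2.25 mm² overlap (of its 195.00 mm²) is removed, clipping the outline; the 15.5×19 cube at (9.5, -2) misses the remaining region (no effect) — 1 connected region. The outline is a single polygon with 4 vertices. Extrusion per mm of travel: 0.6 × 0.32 / (π × 0.875²) = 0.079824. Accumulating E over each segment gives final E = 1.4368.

G0 X0.00 Y0.00 Z3.84
G1 X4.50 Y0.00 E0.3592
G1 X4.50 Y4.50 E0.7184
G1 X0.00 Y4.50 E1.0776
G1 X0.00 Y0.00 E1.4368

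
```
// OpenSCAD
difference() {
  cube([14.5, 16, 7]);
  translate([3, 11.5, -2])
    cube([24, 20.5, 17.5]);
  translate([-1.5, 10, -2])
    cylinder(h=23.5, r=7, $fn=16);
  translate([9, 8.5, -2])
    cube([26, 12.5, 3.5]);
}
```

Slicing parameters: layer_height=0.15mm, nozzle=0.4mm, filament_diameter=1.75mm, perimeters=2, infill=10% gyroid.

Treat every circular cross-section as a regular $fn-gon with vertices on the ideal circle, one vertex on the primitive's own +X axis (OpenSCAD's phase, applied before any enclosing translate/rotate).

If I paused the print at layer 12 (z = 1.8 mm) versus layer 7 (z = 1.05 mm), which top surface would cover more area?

layer 12 (z = 1.8 mm)

Layer 12 (z = 1.8): the cube is present — its section is the full 14.5×16 rectangle (area 232.00 mm²); the cube at (3, 11.5) (footprint 24×20.5) is included at this height (area 492.00 mm²); the cylinder at (-1.5, 10): section is a regular 16-gon, circumradius r=7 (area = (16/2)·7.000²·sin(360°/16) = 150.01 mm²); the cube at (9, 8.5) does not reach this height (z outside [-2, 1.5]); After the difference (first − rest): starting from the 14.5×16 cube (232.00 mm²), the 24×20.5 cube at (3, 11.5) partially overlaps it — only the 51.75 mm² overlap (of its 492.00 mm²) is removed, clipping the outline; the r=7 cylinder at (-1.5, 10) partially overlaps it — only the 48.33 mm² overlap (of its 150.01 mm²) is removed, clipping the outline — area = 131.92 mm². So its area = 131.92 mm². Layer 7 (z = 1.05): the 14.5×16 cube contributes its full rectangle (area 232.00 mm²); the cube at (3, 11.5) is present — its section is the full 24×20.5 rectangle (area 492.00 mm²); the r=7 cylinder at (-1.5, 10) contributes a regular 16-gon of circumradius 7 (area = (16/2)·7.000²·sin(360°/16) = 150.01 mm²); the cube at (9, 8.5) is present — its section is the full 26×12.5 rectangle (area 325.00 mm²); Subtracting the remaining from the first: starting from the 14.5×16 cube (232.00 mm²), the 24×20.5 cube at (3, 11.5) partially overlaps it — only the 51.75 mm² overlap (of its 492.00 mm²) is removed, clipping the outline; the r=7 cylinder at (-1.5, 10) partially overlaps it — only the 48.33 mm² overlap (of its 150.01 mm²) is removed, clipping the outline; the 26×12.5 cube at (9, 8.5) partially overlaps it — only the 16.50 mm² overlap (of its 325.00 mm²) is removed, clipping the outline — area = 115.42 mm². So its area = 115.42 mm². Layer 12 is larger (131.92 vs 115.42 mm²).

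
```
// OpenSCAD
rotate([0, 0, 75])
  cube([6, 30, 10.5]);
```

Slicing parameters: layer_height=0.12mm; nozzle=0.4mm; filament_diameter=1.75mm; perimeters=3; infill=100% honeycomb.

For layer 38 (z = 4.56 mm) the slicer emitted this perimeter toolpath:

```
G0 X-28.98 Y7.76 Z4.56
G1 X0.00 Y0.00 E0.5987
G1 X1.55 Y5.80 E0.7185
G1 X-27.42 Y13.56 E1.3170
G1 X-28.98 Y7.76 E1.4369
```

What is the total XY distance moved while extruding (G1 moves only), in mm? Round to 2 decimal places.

72.00 mm

Sum the Euclidean lengths of each G1 segment: total = 72.00 mm.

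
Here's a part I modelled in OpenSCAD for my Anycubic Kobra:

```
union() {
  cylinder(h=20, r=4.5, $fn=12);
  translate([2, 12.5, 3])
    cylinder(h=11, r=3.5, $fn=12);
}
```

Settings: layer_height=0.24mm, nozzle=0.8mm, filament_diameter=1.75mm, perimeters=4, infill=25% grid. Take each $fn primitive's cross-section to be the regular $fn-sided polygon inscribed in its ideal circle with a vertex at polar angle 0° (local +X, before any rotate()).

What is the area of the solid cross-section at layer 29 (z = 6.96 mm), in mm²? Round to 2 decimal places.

At z = 6.96 mm: the r=4.5 cylinder gives a regular 12-gon of circumradius 4.5 (constant along its height) (area = (12/2)·4.500²·sin(360°/12) = 60.75 mm²); the r=3.5 cylinder at (2, 12.5) gives a regular 12-gon of circumradius 3.5 (constant along its height) (area = (12/2)·3.500²·sin(360°/12) = 36.75 mm²); Combining (union): the 2 present regions are separate (no shared area or edge), so areas and boundary lengths simply add and each stays a separate island — area = 97.50 mm². Overall, the cross-section has 2 separate islands. Net area = 97.50 mm².

97.50 mm²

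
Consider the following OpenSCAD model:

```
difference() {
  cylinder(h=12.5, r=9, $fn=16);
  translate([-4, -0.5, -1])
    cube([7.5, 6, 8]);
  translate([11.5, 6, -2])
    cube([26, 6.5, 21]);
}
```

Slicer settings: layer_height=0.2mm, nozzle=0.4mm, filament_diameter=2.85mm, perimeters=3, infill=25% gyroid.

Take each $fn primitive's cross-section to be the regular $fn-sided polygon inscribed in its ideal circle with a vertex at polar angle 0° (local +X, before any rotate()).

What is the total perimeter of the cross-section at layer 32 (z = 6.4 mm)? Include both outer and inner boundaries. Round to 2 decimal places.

83.19 mm

At z = 6.4 mm: the cylinder: section is a regular 16-gon, circumradius r=9 (perimeter = 2·16·9.000·sin(180°/16) = 56.19 mm); the cube at (-4, -0.5) is present — its section is the full 7.5×6 rectangle (perimeter 27.00 mm); the cube at (11.5, 6) is present — its section is the full 26×6.5 rectangle (perimeter 65.00 mm); After the difference (first − rest): starting from the r=9 cylinder, the 7.5×6 cube at (-4, -0.5) lies wholly inside it (removes its full 45.00 mm² and its 27.00 mm outline becomes a hole wall); the 26×6.5 cube at (11.5, 6) misses the remaining region (no effect) — boundary (outer + 1 inner loop) = 83.19 mm. Overall, the cross-section is one region with 1 hole. Total boundary length (outer + inner) = 83.19 mm.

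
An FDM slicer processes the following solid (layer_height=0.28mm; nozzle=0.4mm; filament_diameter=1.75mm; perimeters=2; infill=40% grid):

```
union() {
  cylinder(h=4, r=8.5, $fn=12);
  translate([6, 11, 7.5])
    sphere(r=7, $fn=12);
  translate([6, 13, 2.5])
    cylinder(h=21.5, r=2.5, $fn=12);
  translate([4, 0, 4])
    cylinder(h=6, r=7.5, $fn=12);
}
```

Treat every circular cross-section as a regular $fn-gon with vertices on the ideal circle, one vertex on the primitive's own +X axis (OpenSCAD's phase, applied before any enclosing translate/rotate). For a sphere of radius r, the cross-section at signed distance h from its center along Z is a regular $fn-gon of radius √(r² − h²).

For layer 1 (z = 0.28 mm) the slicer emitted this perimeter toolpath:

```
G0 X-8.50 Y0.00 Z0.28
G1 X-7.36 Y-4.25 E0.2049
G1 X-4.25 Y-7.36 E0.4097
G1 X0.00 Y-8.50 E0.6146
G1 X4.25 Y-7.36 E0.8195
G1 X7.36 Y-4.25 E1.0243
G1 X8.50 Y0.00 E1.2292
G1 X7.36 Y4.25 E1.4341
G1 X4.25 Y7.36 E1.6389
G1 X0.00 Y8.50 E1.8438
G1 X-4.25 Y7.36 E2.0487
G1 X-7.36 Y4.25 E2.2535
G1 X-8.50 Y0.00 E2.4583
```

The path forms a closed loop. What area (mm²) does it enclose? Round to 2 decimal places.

Apply the shoelace formula to the sequence of (X, Y) vertices; enclosed area = 216.71 mm².

216.71 mm²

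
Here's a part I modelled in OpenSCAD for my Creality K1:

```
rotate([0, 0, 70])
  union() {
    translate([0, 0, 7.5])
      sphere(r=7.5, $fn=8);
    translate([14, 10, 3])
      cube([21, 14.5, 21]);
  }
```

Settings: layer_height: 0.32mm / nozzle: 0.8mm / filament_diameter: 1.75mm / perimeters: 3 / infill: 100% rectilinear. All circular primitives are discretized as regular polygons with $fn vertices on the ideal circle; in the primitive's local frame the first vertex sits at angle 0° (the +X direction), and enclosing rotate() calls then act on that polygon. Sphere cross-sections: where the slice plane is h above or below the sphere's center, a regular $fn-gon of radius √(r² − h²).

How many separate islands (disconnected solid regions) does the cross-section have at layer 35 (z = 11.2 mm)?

2

At z = 11.2 mm: the sphere: section is a regular 8-gon, circumradius = √(r²−h²) = √(7.5²−3.7²) = 6.524; the cube at (14, 10) is present — its section is the full 21×14.5 rectangle; Combining (union): the 2 present regions are separate (no shared area or edge), so areas and boundary lengths simply add and each stays a separate island — 2 connected regions; (rotated 70° about Z; rotation is an isometry so areas/perimeters/island counts are preserved). Overall, the cross-section has 2 separate islands. Island count = 2.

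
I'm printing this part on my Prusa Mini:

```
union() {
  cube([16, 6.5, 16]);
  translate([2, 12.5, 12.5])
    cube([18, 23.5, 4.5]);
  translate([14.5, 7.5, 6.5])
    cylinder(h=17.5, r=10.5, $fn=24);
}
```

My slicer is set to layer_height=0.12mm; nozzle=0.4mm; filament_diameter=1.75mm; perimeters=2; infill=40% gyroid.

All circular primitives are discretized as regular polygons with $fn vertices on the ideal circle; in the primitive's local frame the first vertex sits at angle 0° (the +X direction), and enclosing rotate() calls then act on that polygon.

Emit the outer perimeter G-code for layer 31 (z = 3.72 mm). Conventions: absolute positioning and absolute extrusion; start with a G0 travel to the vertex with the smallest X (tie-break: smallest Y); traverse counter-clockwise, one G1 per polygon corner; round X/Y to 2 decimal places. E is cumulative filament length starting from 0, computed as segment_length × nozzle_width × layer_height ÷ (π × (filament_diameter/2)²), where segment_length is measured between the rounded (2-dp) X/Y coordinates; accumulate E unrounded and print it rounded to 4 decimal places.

G0 X0.00 Y0.00 Z3.72
G1 X16.00 Y0.00 E0.3193
G1 X16.00 Y6.50 E0.4490
G1 X0.00 Y6.50 E0.7683
G1 X0.00 Y0.00 E0.8980

At z = 3.72 mm: the cube is present — its section is the full 16×6.5 rectangle; the cube at (2, 12.5) does not reach this height (z outside [12.5, 17]); the cylinder at (14.5, 7.5) is absent (z outside [6.5, 24]); Combining (union): only the 16×6.5 cube is present, so the union is just that shape — 1 connected region. The outline is a single polygon with 4 vertices. Extrusion per mm of travel: 0.4 × 0.12 / (π × 0.875²) = 0.019956. Accumulating E over each segment gives final E = 0.8980.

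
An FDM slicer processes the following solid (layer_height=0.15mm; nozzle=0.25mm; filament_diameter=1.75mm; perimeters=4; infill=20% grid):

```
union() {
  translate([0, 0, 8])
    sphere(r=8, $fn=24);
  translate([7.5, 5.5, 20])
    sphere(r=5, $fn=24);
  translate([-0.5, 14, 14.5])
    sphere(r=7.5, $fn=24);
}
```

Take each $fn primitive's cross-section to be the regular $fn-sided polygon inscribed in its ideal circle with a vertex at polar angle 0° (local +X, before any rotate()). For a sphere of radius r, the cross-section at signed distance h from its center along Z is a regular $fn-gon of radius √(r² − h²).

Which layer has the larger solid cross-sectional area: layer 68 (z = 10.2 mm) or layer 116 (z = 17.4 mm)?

Layer 68 (z = 10.2): the r=8 sphere slices to a regular 24-gon of circumradius 7.692 (√(r²−h²) with h=2.2 from center) (area = (24/2)·7.692²·sin(360°/24) = 183.74 mm²); the sphere at (7.5, 5.5) does not reach this height (|z−center|=9.800 > r=5); the r=7.5 sphere at (-0.5, 14) slices to a regular 24-gon of circumradius 6.145 (√(r²−h²) with h=4.3 from center) (area = (24/2)·6.145²·sin(360°/24) = 117.28 mm²); Merging all regions: the 2 present regions are separate (no shared area or edge), so areas and boundary lengths simply add and each stays a separate island — area = 301.02 mm². So its area = 301.02 mm². Layer 116 (z = 17.4): the sphere is not intersected at this z (|z−center|=9.400 > r=8); the sphere at (7.5, 5.5): section is a regular 24-gon, circumradius = √(r²−h²) = √(5²−2.6²) = 4.271 (area = (24/2)·4.271²·sin(360°/24) = 56.65 mm²); the sphere at (-0.5, 14): section is a regular 24-gon, circumradius = √(r²−h²) = √(7.5²−2.9²) = 6.917 (area = (24/2)·6.917²·sin(360°/24) = 148.58 mm²); Merging all regions: the 2 present regions are separate (no shared area or edge), so areas and boundary lengths simply add and each stays a separate island — area = 205.23 mm². So its area = 205.23 mm². Layer 68 is larger (301.02 vs 205.23 mm²).

layer 68 (z = 10.2 mm)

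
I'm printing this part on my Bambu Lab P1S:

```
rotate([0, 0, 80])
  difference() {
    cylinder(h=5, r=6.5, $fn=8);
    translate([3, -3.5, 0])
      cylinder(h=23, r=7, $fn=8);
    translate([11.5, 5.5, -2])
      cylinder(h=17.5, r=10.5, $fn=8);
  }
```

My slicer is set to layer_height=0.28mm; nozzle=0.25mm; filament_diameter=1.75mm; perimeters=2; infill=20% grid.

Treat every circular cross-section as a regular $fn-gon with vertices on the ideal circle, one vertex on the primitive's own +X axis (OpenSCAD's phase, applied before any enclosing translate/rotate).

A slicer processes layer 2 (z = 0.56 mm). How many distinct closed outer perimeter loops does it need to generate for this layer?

1

At z = 0.56 mm: the r=6.5 cylinder gives a regular 8-gon of circumradius 6.5 (constant along its height); the r=7 cylinder at (3, -3.5) gives a regular 8-gon of circumradius 7 (constant along its height); the r=10.5 cylinder at (11.5, 5.5) contributes a regular 8-gon of circumradius 10.5; After the difference (first − rest): starting from the r=6.5 cylinder, the r=7 cylinder at (3, -3.5) partially overlaps it — only the 70.92 mm² overlap (of its 138.59 mm²) is removed, clipping the outline; the r=10.5 cylinder at (11.5, 5.5) partially overlaps it — only the 7.27 mm² overlap (of its 311.83 mm²) is removed, clipping the outline — 1 connected region; (rotated 80° about Z; rotation is an isometry so areas/perimeters/island counts are preserved). The result has 1 disconnected region.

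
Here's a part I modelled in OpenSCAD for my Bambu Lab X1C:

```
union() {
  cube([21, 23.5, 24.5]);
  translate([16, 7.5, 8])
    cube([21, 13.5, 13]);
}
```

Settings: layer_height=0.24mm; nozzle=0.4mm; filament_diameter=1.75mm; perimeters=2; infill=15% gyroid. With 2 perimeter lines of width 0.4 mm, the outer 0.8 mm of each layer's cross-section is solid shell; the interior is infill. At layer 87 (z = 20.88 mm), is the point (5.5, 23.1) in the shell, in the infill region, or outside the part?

shell

At z = 20.88 mm: the 21×23.5 cube contributes its full rectangle; the 21×13.5 cube at (16, 7.5) contributes its full rectangle; Taking the union: the regions partially overlap (shared area 67.50 mm²), so overlapping operands fuse into one piece — 1 connected region. Overall, the cross-section is a single solid region. The nearest boundary edge runs (0.00, 23.50)→(21.00, 23.50); distance from the point to it = 0.40 mm. The point is inside the cross-section, 0.40 mm from the nearest boundary — within the 0.8 mm shell band (2 × 0.4).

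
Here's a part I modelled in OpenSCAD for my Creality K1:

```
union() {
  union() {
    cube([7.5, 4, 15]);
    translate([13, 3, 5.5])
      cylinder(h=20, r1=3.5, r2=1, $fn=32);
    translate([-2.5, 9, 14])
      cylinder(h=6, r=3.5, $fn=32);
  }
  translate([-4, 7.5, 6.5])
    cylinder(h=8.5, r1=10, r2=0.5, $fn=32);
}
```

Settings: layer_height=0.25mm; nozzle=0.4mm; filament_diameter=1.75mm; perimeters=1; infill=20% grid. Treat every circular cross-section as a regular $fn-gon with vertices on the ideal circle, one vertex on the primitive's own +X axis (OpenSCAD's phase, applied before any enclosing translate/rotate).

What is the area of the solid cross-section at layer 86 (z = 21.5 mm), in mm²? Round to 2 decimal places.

7.02 mm²

At z = 21.5 mm: the cube does not reach this height (z outside [0, 15]); the cone at (13, 3): at t=0.800 of its height the radius interpolates to r₁+(r₂−r₁)t = 1.500, giving a regular 32-gon of that circumradius (area = (32/2)·1.500²·sin(360°/32) = 7.02 mm²); the cylinder at (-2.5, 9) is not intersected at this z (z outside [14, 20]); Taking the union: only the cone at (13, 3) is present, so the union is just that shape — area = 7.02 mm²; the cone at (-4, 7.5) is not intersected at this z (z outside [6.5, 15]); Combining (union): only that combined region is present, so the union is just that shape — area = 7.02 mm². Overall, the cross-section is a single solid region. Net area = 7.02 mm².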